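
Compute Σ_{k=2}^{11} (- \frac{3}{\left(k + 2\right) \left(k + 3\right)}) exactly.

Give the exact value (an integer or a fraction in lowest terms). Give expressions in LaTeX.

The ratio is (k + 2)/(k + 4).
Factor: A=k + 2; B=k + 4; C=1.
Set up (k + 2)·f(k+1) − (k + 3)·f(k) − (1) = 0.
d = 1 from the (1,1,0) case.
Solving with deg f ≤ 1: f(k) = k/2.
Get s_k = R·t_k = -3*k/(2*k + 4) with R(k) = B(k−1)f(k)/C(k) = k*(k + 3)/2.
s_(k+1) − s_k = -3/(k**2 + 5*k + 6) = t_k.
Evaluate s at k=12 and k=2: -9/7 and -3/4; difference -15/28.

Σ = -15/28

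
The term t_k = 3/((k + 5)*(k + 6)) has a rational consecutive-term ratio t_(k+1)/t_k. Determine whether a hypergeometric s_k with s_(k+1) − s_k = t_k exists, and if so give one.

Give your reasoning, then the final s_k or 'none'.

Compute t_(k+1)/t_k: get (k + 5)/(k + 7).
Gosper form: A/B · C(k+1)/C(k) with A=k + 5, B=k + 7, C=1.
Set up (k + 5)·f(k+1) − (k + 6)·f(k) − (1) = 0.
Degrees (1,1,0) ⇒ d ≤ 1.
Coefficient equations give f(k) = k/5.
Get s_k = R·t_k = 3*k/(5*(k + 5)) with R(k) = B(k−1)f(k)/C(k) = k*(k + 6)/5.
Δs = 3/(k**2 + 11*k + 30), as required.

s_k = 3*k/(5*(k + 5))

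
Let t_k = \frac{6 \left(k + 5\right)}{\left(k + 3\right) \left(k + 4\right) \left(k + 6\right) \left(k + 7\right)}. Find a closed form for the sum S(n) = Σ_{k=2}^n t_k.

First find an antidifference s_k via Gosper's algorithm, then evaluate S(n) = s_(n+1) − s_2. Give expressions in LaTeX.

S(n) = \frac{3 \left(n^{2} + 11 n - 12\right)}{40 \left(n^{2} + 11 n + 28\right)}

The ratio is (k + 3)*(k + 6)**2/((k + 5)**2*(k + 8)).
So A=k + 3 and B=k + 8, with C=k**2 + 10*k + 25.
Need (k + 3)·f(k+1) − (k + 7)·f(k) = k**2 + 10*k + 25.
d = 4 from the (1,1,2) case.
Solving with deg f ≤ 4: f(k) = k*(k + 4)*(k + 5)*(k + 9)/36.
Certificate R = B(k−1)f/C = k*(k + 4)*(k + 7)*(k + 9)/(36*(k + 5)) gives s_k = k*(k + 9)/(6*(k**2 + 9*k + 18)).
Check: Δs_k = 6*(k + 5)/(k**4 + 20*k**3 + 145*k**2 + 450*k + 504). ✓
Σ_(k=2)^n t_k = s_(n+1) − s_(2) = ((n**2 + 11*n + 10)/(6*(n**2 + 11*n + 28))) − (11/120), i.e. 3*(n**2 + 11*n - 12)/(40*(n**2 + 11*n + 28)).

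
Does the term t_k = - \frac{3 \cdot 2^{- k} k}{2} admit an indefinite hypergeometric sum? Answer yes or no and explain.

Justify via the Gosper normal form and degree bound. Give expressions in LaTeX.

Yes. s_k = 3 \cdot 2^{- k} \left(k + 1\right).

The ratio is (k + 1)/(2*k).
Gosper form: A/B · C(k+1)/C(k) with A=1/2, B=1, C=k.
Solve (1/2)·f(k+1) − (1)·f(k) = k.
Degrees (0,0,1) ⇒ d ≤ 1.
A polynomial solution: f(k) = -2*(k + 1).
Then R = B(k−1)f/C = -2*(k + 1)/k, so s_k = R(k)·t_k = 3*(k + 1)/2**k.
Verify: -3*k/(2*2**k) matches t_k.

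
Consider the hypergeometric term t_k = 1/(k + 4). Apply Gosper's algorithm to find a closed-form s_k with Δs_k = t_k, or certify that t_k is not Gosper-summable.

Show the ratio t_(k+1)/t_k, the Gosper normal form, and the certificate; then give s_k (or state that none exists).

no hypergeometric antidifference exists

The ratio is (k + 4)/(k + 5).
A = k + 4, B = k + 5, C = 1.
Key eq: (k + 4)·f(k+1) = (k + 4)·f(k) + (1).
From deg A=1, deg B=1, deg C=0: d=0.
Write f(k) = c0. Then LHS − RHS = -1, requiring -1 = 0: contradictory. No certificate.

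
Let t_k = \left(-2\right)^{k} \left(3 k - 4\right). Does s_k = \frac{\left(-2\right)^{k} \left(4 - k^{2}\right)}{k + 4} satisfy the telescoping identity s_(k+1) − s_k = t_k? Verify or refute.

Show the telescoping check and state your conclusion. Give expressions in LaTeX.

Invalid: residual \frac{6 \left(-2\right)^{k} \left(- k^{2} - 3 k + 6\right)}{k^{2} + 9 k + 20} ≠ 0.

s_(k+1) = (-2)**(k + 1)*(4 - (k + 1)**2)/(k + 5)
s_(k+1) − s_k = (-2)**k*(3*k**3 + 17*k**2 + 6*k - 44)/(k**2 + 9*k + 20)
(s_(k+1) − s_k) − t_k = 6*(-2)**k*(-k**2 - 3*k + 6)/(k**2 + 9*k + 20)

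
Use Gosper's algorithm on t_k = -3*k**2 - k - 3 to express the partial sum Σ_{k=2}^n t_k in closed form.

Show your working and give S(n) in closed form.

S(n) = -n**3 - 2*n**2 - 4*n + 7

Step 1: r(k) = (k + 3*(k + 1)**2 + 4)/(3*k**2 + k + 3).
So A=1 and B=1, with C=k**2 + k/3 + 1.
Solve (1)·f(k+1) − (1)·f(k) = k**2 + k/3 + 1.
From deg A=0, deg B=0, deg C=2: d=3.
Solve for f: f(k) = k*(k**2 - k + 3)/3 (degree 3 ≤ 3).
R(k) = B(k−1)·f(k)/C(k) = k*(k**2 - k + 3)/(3*k**2 + k + 3); s_k = R·t_k = k*(-k**2 + k - 3).
Check: Δs_k = -3*k**2 - k - 3. ✓
s_(n+1) = -n**3 - 2*n**2 - 4*n - 3 and s_(2) = -10, so S(n) = -n**3 - 2*n**2 - 4*n + 7.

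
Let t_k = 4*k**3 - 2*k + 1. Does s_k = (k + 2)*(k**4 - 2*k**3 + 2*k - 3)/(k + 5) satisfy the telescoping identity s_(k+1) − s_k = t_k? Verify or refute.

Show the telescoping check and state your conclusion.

Invalid: residual 3*(-3*k**4 - 22*k**3 + 2*k**2 + 11*k - 8)/(k**2 + 11*k + 30) ≠ 0.

s_(k+1) = (k**5 + 5*k**4 + 6*k**3 - 2*k - 6)/(k + 6)
s_(k+1) − s_k = (4*k**5 + 35*k**4 + 52*k**3 - 15*k**2 - 16*k + 6)/(k**2 + 11*k + 30)
(s_(k+1) − s_k) − t_k = 3*(-3*k**4 - 22*k**3 + 2*k**2 + 11*k - 8)/(k**2 + 11*k + 30)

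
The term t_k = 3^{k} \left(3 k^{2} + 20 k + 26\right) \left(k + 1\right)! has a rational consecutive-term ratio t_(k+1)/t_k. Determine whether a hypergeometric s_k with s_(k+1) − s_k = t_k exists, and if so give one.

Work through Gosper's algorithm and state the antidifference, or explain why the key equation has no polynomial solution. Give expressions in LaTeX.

t_(k+1)/t_k = 3*(3*k**3 + 32*k**2 + 101*k + 98)/(3*k**2 + 20*k + 26).
So A=3*k + 6 and B=1, with C=k**2 + 20*k/3 + 26/3.
Key eq: (3*k + 6)·f(k+1) = (1)·f(k) + (k**2 + 20*k/3 + 26/3).
From deg A=1, deg B=0, deg C=2: d=1.
Solve for f: f(k) = (k + 4)/3 (degree 1 ≤ 1).
So s_k = (B(k−1)f/C)·t_k = ((k + 4)/(3*k**2 + 20*k + 26))·t_k = 3**k*(k + 4)*factorial(k + 1).
Check: Δs_k = 3**k*(3*k**2 + 20*k + 26)*factorial(k + 1). ✓

s_k = 3^{k} \left(k + 4\right) \left(k + 1\right)!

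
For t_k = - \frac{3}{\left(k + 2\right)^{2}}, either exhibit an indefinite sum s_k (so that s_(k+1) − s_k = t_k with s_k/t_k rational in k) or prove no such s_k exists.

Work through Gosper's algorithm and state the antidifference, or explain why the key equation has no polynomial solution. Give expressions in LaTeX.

Step 1: r(k) = (k + 2)**2/(k + 3)**2.
Normal form (A,B,C) = (k**2 + 4*k + 4, k**2 + 6*k + 9, 1).
Key eq: (k**2 + 4*k + 4)·f(k+1) = (k**2 + 4*k + 4)·f(k) + (1).
Bound: deg f ≤ 0.
Generic f = c0 gives residual -1; -1 = 0 cannot hold, so t_k is not Gosper-summable.

no hypergeometric antidifference exists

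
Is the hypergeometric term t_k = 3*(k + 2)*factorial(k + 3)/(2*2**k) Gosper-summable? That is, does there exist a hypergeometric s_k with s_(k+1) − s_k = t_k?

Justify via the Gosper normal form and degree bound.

Yes. s_k = 3*factorial(k + 3)/2**k.

r(k) = (k + 3)*(k + 4)/(2*(k + 2)) after simplifying.
So A=k/2 + 2 and B=1, with C=k + 2.
Need (k/2 + 2)·f(k+1) − (1)·f(k) = k + 2.
From deg A=1, deg B=0, deg C=1: d=0.
Solving with deg f ≤ 0: f(k) = 2.
R(k) = B(k−1)·f(k)/C(k) = 2/(k + 2); s_k = R·t_k = 3*factorial(k + 3)/2**k.
Δs = 3*(k + 2)*factorial(k + 3)/(2*2**k), as required.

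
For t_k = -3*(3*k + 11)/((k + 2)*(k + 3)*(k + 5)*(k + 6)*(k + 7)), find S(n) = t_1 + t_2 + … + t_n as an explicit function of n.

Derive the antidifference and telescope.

S(n) = n*(-n**2 - 16*n - 81)/(42*(n**3 + 16*n**2 + 81*n + 126))

The ratio is (k + 2)*(k + 5)*(3*k + 14)/((k + 4)*(k + 8)*(3*k + 11)).
A = k + 2, B = k + 8, C = k**2 + 23*k/3 + 44/3.
Need (k + 2)·f(k+1) − (k + 7)·f(k) = k**2 + 23*k/3 + 44/3.
From deg A=1, deg B=1, deg C=2: d=5.
Solving with deg f ≤ 5: f(k) = k*(k + 3)*(k + 4)*(k**2 + 13*k + 52)/180.
Then R = B(k−1)f/C = k*(k + 3)*(k + 7)*(k**2 + 13*k + 52)/(60*(3*k + 11)), so s_k = R(k)·t_k = k*(-k**2 - 13*k - 52)/(20*(k**3 + 13*k**2 + 52*k + 60)).
s_(k+1) − s_k = 3*(-3*k - 11)/(k**5 + 23*k**4 + 203*k**3 + 853*k**2 + 1692*k + 1260) = t_k.
Evaluate: s_(n+1) = (-n**3 - 16*n**2 - 81*n - 66)/(20*(n**3 + 16*n**2 + 81*n + 126)); subtract s_(1) = -11/420 ⇒ S(n) = n*(-n**2 - 16*n - 81)/(42*(n**3 + 16*n**2 + 81*n + 126)).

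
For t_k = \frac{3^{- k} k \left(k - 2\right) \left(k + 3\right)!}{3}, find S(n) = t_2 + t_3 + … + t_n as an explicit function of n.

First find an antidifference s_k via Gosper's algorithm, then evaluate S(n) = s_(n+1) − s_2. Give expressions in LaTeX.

Compute t_(k+1)/t_k: get (k - 1)*(k + 1)*(k + 4)/(3*k*(k - 2)).
So A=k/3 + 4/3 and B=1, with C=k**2 - 2*k.
Set up (k/3 + 4/3)·f(k+1) − (1)·f(k) − (k**2 - 2*k) = 0.
deg f ≤ 1 (via 1,0,2).
A polynomial solution: f(k) = 3*(k - 4).
Then R = B(k−1)f/C = 3*(k - 4)/(k*(k - 2)), so s_k = R(k)·t_k = (k - 4)*factorial(k + 3)/3**k.
s_(k+1) − s_k = k*(k - 2)*factorial(k + 3)/(3*3**k) = t_k.
Evaluate: s_(n+1) = 3**(-n - 1)*(n - 3)*factorial(n + 4); subtract s_(2) = -80/3 ⇒ S(n) = 80/3 + n*factorial(n + 4)/(3*3**n) - factorial(n + 4)/3**n.

S(n) = \frac{80}{3} + \frac{3^{- n} n \left(n + 4\right)!}{3} - 3^{- n} \left(n + 4\right)!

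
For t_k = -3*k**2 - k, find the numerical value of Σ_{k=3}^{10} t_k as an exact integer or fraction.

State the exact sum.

Σ = -1192

t_(k+1)/t_k = (k + 3*(k + 1)**2 + 1)/(k*(3*k + 1)).
Factor: A=1; B=1; C=k**2 + k/3.
f must satisfy (1)·f(k+1) − (1)·f(k) = k**2 + k/3.
d = 3 from the (0,0,2) case.
Match coefficients ⇒ f(k) = k**2*(k - 1)/3.
Certificate R = B(k−1)f/C = k*(k - 1)/(3*k + 1) gives s_k = k**2*(1 - k).
s_(k+1) − s_k = k*(-3*k - 1) = t_k.
Evaluate s at k=11 and k=3: -1210 and -18; difference -1192.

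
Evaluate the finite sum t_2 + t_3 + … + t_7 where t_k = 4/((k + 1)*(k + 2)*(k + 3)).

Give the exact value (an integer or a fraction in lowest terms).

Σ = 13/90

Step 1: r(k) = (k + 1)/(k + 4).
Gosper form: A/B · C(k+1)/C(k) with A=k + 1, B=k + 4, C=1.
Key eq: (k + 1)·f(k+1) = (k + 3)·f(k) + (1).
Degrees (1,1,0) ⇒ d ≤ 2.
A polynomial solution: f(k) = k*(k + 3)/4.
R(k) = B(k−1)·f(k)/C(k) = k*(k + 3)**2/4; s_k = R·t_k = k*(k + 3)/((k + 1)*(k + 2)).
s_(k+1) − s_k = 4/(k**3 + 6*k**2 + 11*k + 6) = t_k.
Sum = s_(8) − s_(2); s_(8) = 44/45, s_(2) = 5/6 ⇒ 13/90.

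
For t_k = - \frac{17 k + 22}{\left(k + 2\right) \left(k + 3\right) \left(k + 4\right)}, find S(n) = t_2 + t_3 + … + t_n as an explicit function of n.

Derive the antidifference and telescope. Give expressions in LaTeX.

r(k) = (k + 2)*(17*k + 39)/((k + 5)*(17*k + 22)) after simplifying.
Gosper form: A/B · C(k+1)/C(k) with A=k + 2, B=k + 5, C=k + 22/17.
Set up (k + 2)·f(k+1) − (k + 4)·f(k) − (k + 22/17) = 0.
Bound: deg f ≤ 2.
Coefficient equations give f(k) = k*(14*k + 19)/51.
So s_k = (B(k−1)f/C)·t_k = (k*(k + 4)*(14*k + 19)/(3*(17*k + 22)))·t_k = k*(-14*k - 19)/(3*(k + 2)*(k + 3)).
Verify: (-17*k - 22)/(k**3 + 9*k**2 + 26*k + 24) matches t_k.
s_(n+1) = (-14*n**2 - 47*n - 33)/(3*(n**2 + 7*n + 12)) and s_(2) = -47/30, so S(n) = (-31*n**2 - 47*n + 78)/(10*(n**2 + 7*n + 12)).

S(n) = \frac{- 31 n^{2} - 47 n + 78}{10 \left(n^{2} + 7 n + 12\right)}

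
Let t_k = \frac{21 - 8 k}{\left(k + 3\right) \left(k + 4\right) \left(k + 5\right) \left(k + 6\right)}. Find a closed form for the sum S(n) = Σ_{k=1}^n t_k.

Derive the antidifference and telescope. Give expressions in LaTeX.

r(k) = (k + 3)*(8*k - 13)/((k + 7)*(8*k - 21)) after simplifying.
Gosper form: A/B · C(k+1)/C(k) with A=k + 3, B=k + 7, C=k - 21/8.
Set up (k + 3)·f(k+1) − (k + 6)·f(k) − (k - 21/8) = 0.
Degrees (1,1,1) ⇒ d ≤ 3.
Match coefficients ⇒ f(k) = -k*(k**2 + 12*k + 127)/160.
Then R = B(k−1)f/C = -k*(k + 6)*(k**2 + 12*k + 127)/(20*(8*k - 21)), so s_k = R(k)·t_k = k*(k**2 + 12*k + 127)/(20*(k + 3)*(k + 4)*(k + 5)).
s_(k+1) − s_k = (21 - 8*k)/(k**4 + 18*k**3 + 119*k**2 + 342*k + 360) = t_k.
Telescope: S(n) = s_(n+1) − s_(1) = (n**3 + 15*n**2 + 154*n + 140)/(20*(n**3 + 15*n**2 + 74*n + 120)) − (7/120) = n*(-n**2 - 15*n + 406)/(120*(n**3 + 15*n**2 + 74*n + 120)).

S(n) = \frac{n \left(- n^{2} - 15 n + 406\right)}{120 \left(n^{3} + 15 n^{2} + 74 n + 120\right)}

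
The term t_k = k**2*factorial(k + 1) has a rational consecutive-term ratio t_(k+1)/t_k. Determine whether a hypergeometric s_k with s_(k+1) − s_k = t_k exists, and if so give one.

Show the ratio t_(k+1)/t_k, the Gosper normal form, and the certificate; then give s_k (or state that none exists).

s_k = (k - 2)*factorial(k + 1)

Ratio r(k) = (k + 1)**2*(k + 2)/k**2.
So A=k + 2 and B=1, with C=k**2.
Key eq: (k + 2)·f(k+1) = (1)·f(k) + (k**2).
Bound: deg f ≤ 1.
Solve for f: f(k) = k - 2 (degree 1 ≤ 1).
So s_k = (B(k−1)f/C)·t_k = ((k - 2)/k**2)·t_k = (k - 2)*factorial(k + 1).
s_(k+1) − s_k = k**2*factorial(k + 1) = t_k.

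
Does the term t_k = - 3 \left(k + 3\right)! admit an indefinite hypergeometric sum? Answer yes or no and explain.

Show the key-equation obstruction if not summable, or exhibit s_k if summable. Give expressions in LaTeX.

No; the degree bound rules out any f.

Ratio r(k) = k + 4.
Normal form (A,B,C) = (k + 4, 1, 1).
Set up (k + 4)·f(k+1) − (1)·f(k) − (1) = 0.
Degrees (1,0,0) ⇒ d ≤ -1.
d = -1 < 0 ⇒ no nonzero polynomial f; not summable.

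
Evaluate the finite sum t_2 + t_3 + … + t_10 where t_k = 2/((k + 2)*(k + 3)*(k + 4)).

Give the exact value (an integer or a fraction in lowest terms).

Ratio r(k) = (k + 2)/(k + 5).
So A=k + 2 and B=k + 5, with C=1.
Set up (k + 2)·f(k+1) − (k + 4)·f(k) − (1) = 0.
From deg A=1, deg B=1, deg C=0: d=2.
Solve for f: f(k) = k*(k + 5)/12 (degree 2 ≤ 2).
Then R = B(k−1)f/C = k*(k + 4)*(k + 5)/12, so s_k = R(k)·t_k = k*(k + 5)/(6*(k + 2)*(k + 3)).
s_(k+1) − s_k = 2/(k**3 + 9*k**2 + 26*k + 24) = t_k.
Sum = s_(11) − s_(2); s_(11) = 44/273, s_(2) = 7/60 ⇒ 81/1820.

Σ = 81/1820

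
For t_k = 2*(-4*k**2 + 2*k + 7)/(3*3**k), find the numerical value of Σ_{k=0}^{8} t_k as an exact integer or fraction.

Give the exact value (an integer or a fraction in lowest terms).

Ratio r(k) = (4*k**2 + 6*k - 5)/(3*(4*k**2 - 2*k - 7)).
A = 1/3, B = 1, C = k**2 - k/2 - 7/4.
f must satisfy (1/3)·f(k+1) − (1)·f(k) = k**2 - k/2 - 7/4.
From deg A=0, deg B=0, deg C=2: d=2.
Match coefficients ⇒ f(k) = -3*(2*k**2 + k - 2)/4.
Get s_k = R·t_k = 2*(2*k**2 + k - 2)/3**k with R(k) = B(k−1)f(k)/C(k) = -3*(2*k**2 + k - 2)/(4*k**2 - 2*k - 7).
Verify: 2*(-4*k**2 + 2*k + 7)/(3*3**k) matches t_k.
Sum = s_(9) − s_(0); s_(9) = 338/19683, s_(0) = -4 ⇒ 79070/19683.

Σ = 79070/19683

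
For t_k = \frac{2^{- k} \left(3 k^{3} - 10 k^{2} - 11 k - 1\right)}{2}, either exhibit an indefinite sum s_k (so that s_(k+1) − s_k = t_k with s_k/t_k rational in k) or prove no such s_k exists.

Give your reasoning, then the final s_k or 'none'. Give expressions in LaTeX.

s_k = 2^{- k} \left(- 3 k^{3} + k^{2} + 4 k + 3\right)

Step 1: r(k) = (3*k**3 - k**2 - 22*k - 19)/(2*(3*k**3 - 10*k**2 - 11*k - 1)).
So A=1/2 and B=1, with C=k**3 - 10*k**2/3 - 11*k/3 - 1/3.
Solve (1/2)·f(k+1) − (1)·f(k) = k**3 - 10*k**2/3 - 11*k/3 - 1/3.
From deg A=0, deg B=0, deg C=3: d=3.
Solve for f: f(k) = -2*(3*k**3 - k**2 - 4*k - 3)/3 (degree 3 ≤ 3).
Get s_k = R·t_k = (-3*k**3 + k**2 + 4*k + 3)/2**k with R(k) = B(k−1)f(k)/C(k) = -2*(3*k**3 - k**2 - 4*k - 3)/(3*k**3 - 10*k**2 - 11*k - 1).
Verify: (3*k**3 - 10*k**2 - 11*k - 1)/(2*2**k) matches t_k.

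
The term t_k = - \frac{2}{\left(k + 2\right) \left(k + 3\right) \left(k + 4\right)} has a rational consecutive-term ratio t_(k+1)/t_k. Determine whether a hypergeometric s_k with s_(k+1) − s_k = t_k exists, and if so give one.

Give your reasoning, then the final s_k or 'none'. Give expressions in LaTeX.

Step 1: r(k) = (k + 2)/(k + 5).
Normal form (A,B,C) = (k + 2, k + 5, 1).
Need (k + 2)·f(k+1) − (k + 4)·f(k) = 1.
deg f ≤ 2 (via 1,1,0).
Solve for f: f(k) = k*(k + 5)/12 (degree 2 ≤ 2).
R(k) = B(k−1)·f(k)/C(k) = k*(k + 4)*(k + 5)/12; s_k = R·t_k = k*(-k - 5)/(6*(k + 2)*(k + 3)).
Δs = -2/(k**3 + 9*k**2 + 26*k + 24), as required.

s_k = \frac{k \left(- k - 5\right)}{6 \left(k + 2\right) \left(k + 3\right)}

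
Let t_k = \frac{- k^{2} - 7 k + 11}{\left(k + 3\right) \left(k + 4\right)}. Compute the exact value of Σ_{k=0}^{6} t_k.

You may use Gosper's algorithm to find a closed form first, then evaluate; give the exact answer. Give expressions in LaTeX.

Σ = -49/30

r(k) = (k + 3)*(7*k + (k + 1)**2 - 4)/((k + 5)*(k**2 + 7*k - 11)) after simplifying.
Normal form (A,B,C) = (k + 3, k + 5, k**2 + 7*k - 11).
Set up (k + 3)·f(k+1) − (k + 4)·f(k) − (k**2 + 7*k - 11) = 0.
From deg A=1, deg B=1, deg C=2: d=2.
Solve for f: f(k) = k*(3*k - 14)/3 (degree 2 ≤ 2).
Then R = B(k−1)f/C = k*(k + 4)*(3*k - 14)/(3*(k**2 + 7*k - 11)), so s_k = R(k)·t_k = k*(14 - 3*k)/(3*(k + 3)).
Verify: (-k**2 - 7*k + 11)/(k**2 + 7*k + 12) matches t_k.
Σ_(k=0)^(6) t_k = s_(7) − s_(0) = -49/30 − (0) = -49/30.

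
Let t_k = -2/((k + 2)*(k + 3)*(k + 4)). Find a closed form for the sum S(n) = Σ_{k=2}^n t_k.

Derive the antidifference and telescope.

Step 1: r(k) = (k + 2)/(k + 5).
A = k + 2, B = k + 5, C = 1.
f must satisfy (k + 2)·f(k+1) − (k + 4)·f(k) = 1.
deg f ≤ 2 (via 1,1,0).
Match coefficients ⇒ f(k) = k*(k + 5)/12.
R(k) = B(k−1)·f(k)/C(k) = k*(k + 4)*(k + 5)/12; s_k = R·t_k = k*(-k - 5)/(6*(k + 2)*(k + 3)).
Δs = -2/(k**3 + 9*k**2 + 26*k + 24), as required.
s_(n+1) = (-n**2 - 7*n - 6)/(6*(n**2 + 7*n + 12)) and s_(2) = -7/60, so S(n) = (-n**2 - 7*n + 8)/(20*(n**2 + 7*n + 12)).

S(n) = (-n**2 - 7*n + 8)/(20*(n**2 + 7*n + 12))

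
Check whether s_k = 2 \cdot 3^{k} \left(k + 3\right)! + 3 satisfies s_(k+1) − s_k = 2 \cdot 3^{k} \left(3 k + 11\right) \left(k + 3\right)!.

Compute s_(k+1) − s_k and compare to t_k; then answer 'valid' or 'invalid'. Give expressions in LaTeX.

s_(k+1) = 2*3**(k + 1)*factorial(k + 4) + 3
s_(k+1) − s_k = 2*3**k*(3*k + 11)*factorial(k + 3)
(s_(k+1) − s_k) − t_k = 0

Valid — Δs_k = t_k.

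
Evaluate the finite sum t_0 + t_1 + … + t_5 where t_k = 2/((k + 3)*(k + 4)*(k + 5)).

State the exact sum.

Σ = 13/180

Ratio r(k) = (k + 3)/(k + 6).
A = k + 3, B = k + 6, C = 1.
Key eq: (k + 3)·f(k+1) = (k + 5)·f(k) + (1).
deg f ≤ 2 (via 1,1,0).
Solving with deg f ≤ 2: f(k) = k*(k + 7)/24.
So s_k = (B(k−1)f/C)·t_k = (k*(k + 5)*(k + 7)/24)·t_k = k*(k + 7)/(12*(k + 3)*(k + 4)).
Verify: 2/(k**3 + 12*k**2 + 47*k + 60) matches t_k.
Evaluate s at k=6 and k=0: 13/180 and 0; difference 13/180.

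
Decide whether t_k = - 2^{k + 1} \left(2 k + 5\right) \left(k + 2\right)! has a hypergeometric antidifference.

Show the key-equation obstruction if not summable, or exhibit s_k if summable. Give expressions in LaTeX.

Step 1: r(k) = 2*(k + 3)*(2*k + 7)/(2*k + 5).
Gosper form: A/B · C(k+1)/C(k) with A=2*k + 6, B=1, C=k + 5/2.
Need (2*k + 6)·f(k+1) − (1)·f(k) = k + 5/2.
Degrees (1,0,1) ⇒ d ≤ 0.
Solving with deg f ≤ 0: f(k) = 1/2.
Then R = B(k−1)f/C = 1/(2*k + 5), so s_k = R(k)·t_k = -2**(k + 1)*factorial(k + 2).
Check: Δs_k = -2**(k + 1)*(2*k + 5)*factorial(k + 2). ✓

Yes. s_k = - 2^{k + 1} \left(k + 2\right)!.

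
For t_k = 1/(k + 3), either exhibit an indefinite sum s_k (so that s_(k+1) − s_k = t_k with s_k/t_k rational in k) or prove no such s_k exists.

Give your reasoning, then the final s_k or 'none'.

The ratio is (k + 3)/(k + 4).
Gosper form: A/B · C(k+1)/C(k) with A=k + 3, B=k + 4, C=1.
f must satisfy (k + 3)·f(k+1) − (k + 3)·f(k) = 1.
d = 0 from the (1,1,0) case.
Write f(k) = c0. Then LHS − RHS = -1, requiring -1 = 0: contradictory. No certificate.

none (Gosper's algorithm certifies no s_k)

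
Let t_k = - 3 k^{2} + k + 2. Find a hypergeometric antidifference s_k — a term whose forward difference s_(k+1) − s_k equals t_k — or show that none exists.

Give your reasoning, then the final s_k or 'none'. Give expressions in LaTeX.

r(k) = k*(3*k + 5)/(3*k**2 - k - 2) after simplifying.
Normal form (A,B,C) = (1, 1, k**2 - k/3 - 2/3).
Solve (1)·f(k+1) − (1)·f(k) = k**2 - k/3 - 2/3.
From deg A=0, deg B=0, deg C=2: d=3.
Solving with deg f ≤ 3: f(k) = k*(k**2 - 2*k - 1)/3.
Then R = B(k−1)f/C = k*(k**2 - 2*k - 1)/((k - 1)*(3*k + 2)), so s_k = R(k)·t_k = k*(-k**2 + 2*k + 1).
Check: Δs_k = -3*k**2 + k + 2. ✓

s_k = k \left(- k^{2} + 2 k + 1\right)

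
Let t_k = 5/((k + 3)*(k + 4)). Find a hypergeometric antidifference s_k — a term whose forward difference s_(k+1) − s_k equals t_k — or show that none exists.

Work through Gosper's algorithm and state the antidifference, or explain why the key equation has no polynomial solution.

s_k = 5*k/(3*(k + 3))

Ratio r(k) = (k + 3)/(k + 5).
A = k + 3, B = k + 5, C = 1.
Key eq: (k + 3)·f(k+1) = (k + 4)·f(k) + (1).
deg f ≤ 1 (via 1,1,0).
Solving with deg f ≤ 1: f(k) = k/3.
So s_k = (B(k−1)f/C)·t_k = (k*(k + 4)/3)·t_k = 5*k/(3*(k + 3)).
Verify: 5/(k**2 + 7*k + 12) matches t_k.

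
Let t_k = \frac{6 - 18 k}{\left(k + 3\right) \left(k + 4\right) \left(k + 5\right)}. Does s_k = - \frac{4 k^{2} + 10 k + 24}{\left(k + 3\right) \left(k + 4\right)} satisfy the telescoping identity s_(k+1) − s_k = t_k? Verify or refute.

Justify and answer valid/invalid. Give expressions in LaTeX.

s_(k+1) = 2*(-5*k - 2*(k + 1)**2 - 17)/((k + 4)*(k + 5))
s_(k+1) − s_k = 6*(1 - 3*k)/(k**3 + 12*k**2 + 47*k + 60)
(s_(k+1) − s_k) − t_k = 0

Valid: the claim telescopes to t_k.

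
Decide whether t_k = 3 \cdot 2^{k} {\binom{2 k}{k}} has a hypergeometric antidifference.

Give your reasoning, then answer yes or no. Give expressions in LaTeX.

No — negative degree bound, so no certificate f.

The ratio is 4*(2*k + 1)/(k + 1).
Normal form (A,B,C) = (8*k + 4, k + 1, 1).
Set up (8*k + 4)·f(k+1) − (k)·f(k) − (1) = 0.
From deg A=1, deg B=1, deg C=0: d=-1.
Negative degree bound (-1): no f exists, t_k not Gosper-summable.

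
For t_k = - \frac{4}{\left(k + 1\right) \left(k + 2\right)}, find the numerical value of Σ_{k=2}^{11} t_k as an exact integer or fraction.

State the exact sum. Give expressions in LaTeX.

Step 1: r(k) = (k + 1)/(k + 3).
Take A(k)=k + 1, B(k)=k + 3, C(k)=1.
Set up (k + 1)·f(k+1) − (k + 2)·f(k) − (1) = 0.
d = 1 from the (1,1,0) case.
A polynomial solution: f(k) = k.
Certificate R = B(k−1)f/C = k*(k + 2) gives s_k = -4*k/(k + 1).
Δs = -4/(k**2 + 3*k + 2), as required.
Σ_(k=2)^(11) t_k = s_(12) − s_(2) = -48/13 − (-8/3) = -40/39.

Σ = -40/39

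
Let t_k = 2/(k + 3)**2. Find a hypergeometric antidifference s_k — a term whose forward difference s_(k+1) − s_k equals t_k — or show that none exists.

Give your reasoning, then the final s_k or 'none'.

t_(k+1)/t_k = (k + 3)**2/(k + 4)**2.
Take A(k)=k**2 + 6*k + 9, B(k)=k**2 + 8*k + 16, C(k)=1.
Need (k**2 + 6*k + 9)·f(k+1) − (k**2 + 6*k + 9)·f(k) = 1.
From deg A=2, deg B=2, deg C=0: d=0.
Put f(k) = c0: A·f(k+1) − B(k−1)·f(k) − C = -1; need -1 = 0 — inconsistent ⇒ no f, not summable.

none — t_k is not Gosper-summable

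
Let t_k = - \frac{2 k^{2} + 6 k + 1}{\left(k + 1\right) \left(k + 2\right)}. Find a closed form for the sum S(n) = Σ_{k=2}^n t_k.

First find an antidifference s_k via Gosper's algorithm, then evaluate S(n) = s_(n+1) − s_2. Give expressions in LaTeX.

S(n) = \frac{- 2 n^{2} - n + 3}{n + 2}

t_(k+1)/t_k = (k + 1)*(6*k + 2*(k + 1)**2 + 7)/((k + 3)*(2*k**2 + 6*k + 1)).
A = k + 1, B = k + 3, C = k**2 + 3*k + 1/2.
Solve (k + 1)·f(k+1) − (k + 2)·f(k) = k**2 + 3*k + 1/2.
deg f ≤ 2 (via 1,1,2).
Solving with deg f ≤ 2: f(k) = k*(2*k - 1)/2.
So s_k = (B(k−1)f/C)·t_k = (k*(k + 2)*(2*k - 1)/(2*k**2 + 6*k + 1))·t_k = k*(1 - 2*k)/(k + 1).
Verify: (-2*k**2 - 6*k - 1)/(k**2 + 3*k + 2) matches t_k.
s_(n+1) = (-2*n**2 - 3*n - 1)/(n + 2) and s_(2) = -2, so S(n) = (-2*n**2 - n + 3)/(n + 2).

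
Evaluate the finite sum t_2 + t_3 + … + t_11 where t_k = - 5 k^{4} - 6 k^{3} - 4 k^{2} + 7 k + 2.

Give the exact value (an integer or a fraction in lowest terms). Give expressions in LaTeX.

Compute t_(k+1)/t_k: get (5*k**4 + 26*k**3 + 52*k**2 + 39*k + 6)/(5*k**4 + 6*k**3 + 4*k**2 - 7*k - 2).
Gosper form: A/B · C(k+1)/C(k) with A=1, B=1, C=k**4 + 6*k**3/5 + 4*k**2/5 - 7*k/5 - 2/5.
Key eq: (1)·f(k+1) = (1)·f(k) + (k**4 + 6*k**3/5 + 4*k**2/5 - 7*k/5 - 2/5).
From deg A=0, deg B=0, deg C=4: d=5.
Solving with deg f ≤ 5: f(k) = k*(k**4 - k**3 - 4*k + 2)/5.
R(k) = B(k−1)·f(k)/C(k) = k*(k**4 - k**3 - 4*k + 2)/(5*k**4 + 6*k**3 + 4*k**2 - 7*k - 2); s_k = R·t_k = k*(-k**4 + k**3 + 4*k - 2).
Verify: -5*k**4 - 6*k**3 - 4*k**2 + 7*k + 2 matches t_k.
Σ_(k=2)^(11) t_k = s_(12) − s_(2) = -227544 − (-4) = -227540.

Σ = -227540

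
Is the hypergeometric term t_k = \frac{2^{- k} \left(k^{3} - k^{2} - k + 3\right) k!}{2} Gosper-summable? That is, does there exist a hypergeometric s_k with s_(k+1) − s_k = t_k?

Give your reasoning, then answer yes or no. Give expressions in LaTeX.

Yes. s_k = 2^{- k} \left(k^{2} - 2 k - 4\right) k!.

Ratio r(k) = -(k + 1)*(k - (k + 1)**3 + (k + 1)**2 - 2)/(2*k**3 - 2*k**2 - 2*k + 6).
Normal form (A,B,C) = (k/2 + 1/2, 1, k**3 - k**2 - k + 3).
Need (k/2 + 1/2)·f(k+1) − (1)·f(k) = k**3 - k**2 - k + 3.
Degrees (1,0,3) ⇒ d ≤ 2.
Solve for f: f(k) = 2*(k**2 - 2*k - 4) (degree 2 ≤ 2).
Certificate R = B(k−1)f/C = 2*(k**2 - 2*k - 4)/(k**3 - k**2 - k + 3) gives s_k = (k**2 - 2*k - 4)*factorial(k)/2**k.
Δs = (k**3 - k**2 - k + 3)*factorial(k)/(2*2**k), as required.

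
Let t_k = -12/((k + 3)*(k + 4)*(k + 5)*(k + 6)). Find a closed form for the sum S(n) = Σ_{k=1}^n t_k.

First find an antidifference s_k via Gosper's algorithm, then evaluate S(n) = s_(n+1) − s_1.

S(n) = n*(-n**2 - 15*n - 74)/(30*(n**3 + 15*n**2 + 74*n + 120))

Compute t_(k+1)/t_k: get (k + 3)/(k + 7).
Factor: A=k + 3; B=k + 7; C=1.
f must satisfy (k + 3)·f(k+1) − (k + 6)·f(k) = 1.
Degrees (1,1,0) ⇒ d ≤ 3.
Match coefficients ⇒ f(k) = k*(k**2 + 12*k + 47)/180.
Certificate R = B(k−1)f/C = k*(k + 6)*(k**2 + 12*k + 47)/180 gives s_k = k*(-k**2 - 12*k - 47)/(15*(k + 3)*(k + 4)*(k + 5)).
Check: Δs_k = -12/(k**4 + 18*k**3 + 119*k**2 + 342*k + 360). ✓
s_(n+1) = (-n**3 - 15*n**2 - 74*n - 60)/(15*(n**3 + 15*n**2 + 74*n + 120)) and s_(1) = -1/30, so S(n) = n*(-n**2 - 15*n - 74)/(30*(n**3 + 15*n**2 + 74*n + 120)).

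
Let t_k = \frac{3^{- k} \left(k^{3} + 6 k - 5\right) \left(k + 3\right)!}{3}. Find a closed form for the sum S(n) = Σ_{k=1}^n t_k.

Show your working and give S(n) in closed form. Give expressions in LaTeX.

t_(k+1)/t_k = (k + 4)*(6*k + (k + 1)**3 + 1)/(3*(k**3 + 6*k - 5)).
A = k/3 + 4/3, B = 1, C = k**3 + 6*k - 5.
Key eq: (k/3 + 4/3)·f(k+1) = (1)·f(k) + (k**3 + 6*k - 5).
Degrees (1,0,3) ⇒ d ≤ 2.
A polynomial solution: f(k) = 3*(k**2 - 3*k + 3).
So s_k = (B(k−1)f/C)·t_k = (3*(k**2 - 3*k + 3)/(k**3 + 6*k - 5))·t_k = (k**2 - 3*k + 3)*factorial(k + 3)/3**k.
s_(k+1) − s_k = (k**3 + 6*k - 5)*factorial(k + 3)/(3*3**k) = t_k.
Σ_(k=1)^n t_k = s_(n+1) − s_(1) = (3**(-n - 1)*(n**2 - n + 1)*factorial(n + 4)) − (8), i.e. -8 + n**2*factorial(n + 4)/(3*3**n) - n*factorial(n + 4)/(3*3**n) + factorial(n + 4)/(3*3**n).

S(n) = -8 + \frac{3^{- n} n^{2} \left(n + 4\right)!}{3} - \frac{3^{- n} n \left(n + 4\right)!}{3} + \frac{3^{- n} \left(n + 4\right)!}{3}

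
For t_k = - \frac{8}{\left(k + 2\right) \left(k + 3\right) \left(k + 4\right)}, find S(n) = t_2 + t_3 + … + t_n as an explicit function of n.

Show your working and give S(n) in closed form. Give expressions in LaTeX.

Compute t_(k+1)/t_k: get (k + 2)/(k + 5).
Factor: A=k + 2; B=k + 5; C=1.
Need (k + 2)·f(k+1) − (k + 4)·f(k) = 1.
Bound: deg f ≤ 2.
Solving with deg f ≤ 2: f(k) = k*(k + 5)/12.
Get s_k = R·t_k = 2*k*(-k - 5)/(3*(k + 2)*(k + 3)) with R(k) = B(k−1)f(k)/C(k) = k*(k + 4)*(k + 5)/12.
Δs = -8/(k**3 + 9*k**2 + 26*k + 24), as required.
Telescope: S(n) = s_(n+1) − s_(2) = 2*(-n**2 - 7*n - 6)/(3*(n**2 + 7*n + 12)) − (-7/15) = (-n**2 - 7*n + 8)/(5*(n**2 + 7*n + 12)).

S(n) = \frac{- n^{2} - 7 n + 8}{5 \left(n^{2} + 7 n + 12\right)}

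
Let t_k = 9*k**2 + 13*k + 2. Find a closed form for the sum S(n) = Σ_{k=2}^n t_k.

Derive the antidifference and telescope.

The ratio is (9*k**2 + 31*k + 24)/(9*k**2 + 13*k + 2).
Factor: A=1; B=1; C=k**2 + 13*k/9 + 2/9.
Need (1)·f(k+1) − (1)·f(k) = k**2 + 13*k/9 + 2/9.
From deg A=0, deg B=0, deg C=2: d=3.
A polynomial solution: f(k) = k*(3*k**2 + 2*k - 3)/9.
Get s_k = R·t_k = k*(3*k**2 + 2*k - 3) with R(k) = B(k−1)f(k)/C(k) = k*(3*k**2 + 2*k - 3)/(9*k**2 + 13*k + 2).
Verify: 9*k**2 + 13*k + 2 matches t_k.
Evaluate: s_(n+1) = 3*n**3 + 11*n**2 + 10*n + 2; subtract s_(2) = 26 ⇒ S(n) = 3*n**3 + 11*n**2 + 10*n - 24.

S(n) = 3*n**3 + 11*n**2 + 10*n - 24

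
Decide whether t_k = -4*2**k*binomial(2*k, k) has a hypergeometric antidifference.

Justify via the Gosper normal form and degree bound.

The ratio is 4*(2*k + 1)/(k + 1).
Factor: A=8*k + 4; B=k + 1; C=1.
Need (8*k + 4)·f(k+1) − (k)·f(k) = 1.
From deg A=1, deg B=1, deg C=0: d=-1.
Bound -1 < 0, so the key equation has no polynomial solution.

No — t_k has no hypergeometric antidifference.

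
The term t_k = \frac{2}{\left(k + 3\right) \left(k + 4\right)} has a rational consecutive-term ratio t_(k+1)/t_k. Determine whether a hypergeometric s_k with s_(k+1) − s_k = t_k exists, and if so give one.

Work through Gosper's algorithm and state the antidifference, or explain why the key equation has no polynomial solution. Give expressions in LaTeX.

s_k = \frac{2 k}{3 \left(k + 3\right)}

The ratio is (k + 3)/(k + 5).
Factor: A=k + 3; B=k + 5; C=1.
Key eq: (k + 3)·f(k+1) = (k + 4)·f(k) + (1).
d = 1 from the (1,1,0) case.
Match coefficients ⇒ f(k) = k/3.
So s_k = (B(k−1)f/C)·t_k = (k*(k + 4)/3)·t_k = 2*k/(3*(k + 3)).
s_(k+1) − s_k = 2/(k**2 + 7*k + 12) = t_k.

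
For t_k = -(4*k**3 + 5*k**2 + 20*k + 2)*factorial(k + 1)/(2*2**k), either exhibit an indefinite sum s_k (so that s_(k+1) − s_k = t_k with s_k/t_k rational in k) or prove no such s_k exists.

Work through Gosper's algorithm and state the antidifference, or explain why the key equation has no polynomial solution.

s_k = -(4*k**2 - 3*k + 3)*factorial(k + 1)/2**k

Step 1: r(k) = (4*k**4 + 25*k**3 + 76*k**2 + 115*k + 62)/(2*(4*k**3 + 5*k**2 + 20*k + 2)).
So A=k/2 + 1 and B=1, with C=k**3 + 5*k**2/4 + 5*k + 1/2.
f must satisfy (k/2 + 1)·f(k+1) − (1)·f(k) = k**3 + 5*k**2/4 + 5*k + 1/2.
deg f ≤ 2 (via 1,0,3).
Solving with deg f ≤ 2: f(k) = (4*k**2 - 3*k + 3)/2.
Then R = B(k−1)f/C = 2*(4*k**2 - 3*k + 3)/(4*k**3 + 5*k**2 + 20*k + 2), so s_k = R(k)·t_k = -(4*k**2 - 3*k + 3)*factorial(k + 1)/2**k.
Verify: -(4*k**3 + 5*k**2 + 20*k + 2)*factorial(k + 1)/(2*2**k) matches t_k.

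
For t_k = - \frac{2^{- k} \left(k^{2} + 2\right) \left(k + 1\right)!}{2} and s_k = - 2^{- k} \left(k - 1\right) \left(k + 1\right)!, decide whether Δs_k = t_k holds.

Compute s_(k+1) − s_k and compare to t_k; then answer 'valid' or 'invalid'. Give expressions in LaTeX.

valid; difference matches t_k

s_(k+1) = -k*factorial(k + 2)/(2*2**k)
s_(k+1) − s_k = -(k**2 + 2)*factorial(k + 1)/(2*2**k)
(s_(k+1) − s_k) − t_k = 0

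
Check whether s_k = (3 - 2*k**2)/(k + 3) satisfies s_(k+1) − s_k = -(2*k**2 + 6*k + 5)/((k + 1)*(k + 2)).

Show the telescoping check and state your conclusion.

Invalid: residual 2*(8*k**2 + 26*k + 21)/(k**4 + 10*k**3 + 35*k**2 + 50*k + 24) ≠ 0.

s_(k+1) = (3 - 2*(k + 1)**2)/(k + 4)
s_(k+1) − s_k = (-2*k**2 - 14*k - 9)/(k**2 + 7*k + 12)
(s_(k+1) − s_k) − t_k = 2*(8*k**2 + 26*k + 21)/(k**4 + 10*k**3 + 35*k**2 + 50*k + 24)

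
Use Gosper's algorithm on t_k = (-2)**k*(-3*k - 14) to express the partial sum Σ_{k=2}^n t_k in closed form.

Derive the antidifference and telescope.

S(n) = -2*(-2)**n*n - 10*(-2)**n - 24

Compute t_(k+1)/t_k: get 2*(-3*k - 17)/(3*k + 14).
Gosper form: A/B · C(k+1)/C(k) with A=-2, B=1, C=k + 14/3.
Key eq: (-2)·f(k+1) = (1)·f(k) + (k + 14/3).
Degrees (0,0,1) ⇒ d ≤ 1.
Coefficient equations give f(k) = -(k + 4)/3.
Certificate R = B(k−1)f/C = -(k + 4)/(3*k + 14) gives s_k = (-2)**k*(k + 4).
s_(k+1) − s_k = (-2)**k*(-3*k - 14) = t_k.
s_(n+1) = (-2)**(n + 1)*(n + 5) and s_(2) = 24, so S(n) = -2*(-2)**n*n - 10*(-2)**n - 24.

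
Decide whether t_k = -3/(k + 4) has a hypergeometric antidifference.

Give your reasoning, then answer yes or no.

No — t_k has no hypergeometric antidifference.

Ratio r(k) = (k + 4)/(k + 5).
Take A(k)=k + 4, B(k)=k + 5, C(k)=1.
Need (k + 4)·f(k+1) − (k + 4)·f(k) = 1.
Bound: deg f ≤ 0.
Put f(k) = c0: A·f(k+1) − B(k−1)·f(k) − C = -1; need -1 = 0 — inconsistent ⇒ no f, not summable.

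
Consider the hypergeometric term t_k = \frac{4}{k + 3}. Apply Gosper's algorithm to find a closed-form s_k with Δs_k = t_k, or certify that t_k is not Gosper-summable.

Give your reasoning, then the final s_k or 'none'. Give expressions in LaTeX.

not Gosper-summable; s_k does not exist

t_(k+1)/t_k = (k + 3)/(k + 4).
Factor: A=k + 3; B=k + 4; C=1.
f must satisfy (k + 3)·f(k+1) − (k + 3)·f(k) = 1.
Degrees (1,1,0) ⇒ d ≤ 0.
Write f(k) = c0. Then LHS − RHS = -1, requiring -1 = 0: contradictory. No certificate.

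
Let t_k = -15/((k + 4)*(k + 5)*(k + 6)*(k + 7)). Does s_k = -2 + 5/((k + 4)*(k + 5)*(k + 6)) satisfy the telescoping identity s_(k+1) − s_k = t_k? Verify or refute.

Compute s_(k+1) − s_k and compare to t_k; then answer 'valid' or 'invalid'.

valid (s_(k+1) − s_k reduces to t_k)

s_(k+1) = -2 + 5/((k + 5)*(k + 6)*(k + 7))
s_(k+1) − s_k = -15/((k + 4)*(k + 5)*(k + 6)*(k + 7))
(s_(k+1) − s_k) − t_k = 0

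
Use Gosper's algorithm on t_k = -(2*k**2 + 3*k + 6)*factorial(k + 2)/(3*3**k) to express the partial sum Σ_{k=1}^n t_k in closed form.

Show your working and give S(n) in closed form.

Compute t_(k+1)/t_k: get (k + 3)*(3*k + 2*(k + 1)**2 + 9)/(3*(2*k**2 + 3*k + 6)).
Gosper form: A/B · C(k+1)/C(k) with A=k/3 + 1, B=1, C=k**2 + 3*k/2 + 3.
Solve (k/3 + 1)·f(k+1) − (1)·f(k) = k**2 + 3*k/2 + 3.
Degrees (1,0,2) ⇒ d ≤ 1.
A polynomial solution: f(k) = 3*(2*k + 1)/2.
Then R = B(k−1)f/C = 3*(2*k + 1)/(2*k**2 + 3*k + 6), so s_k = R(k)·t_k = -(2*k + 1)*factorial(k + 2)/3**k.
Verify: -(2*k**2 + 3*k + 6)*factorial(k + 2)/(3*3**k) matches t_k.
Σ_(k=1)^n t_k = s_(n+1) − s_(1) = (-3**(-n - 1)*(2*n + 3)*factorial(n + 3)) − (-6), i.e. 6 - 2*n*factorial(n + 3)/(3*3**n) - factorial(n + 3)/3**n.

S(n) = 6 - 2*n*factorial(n + 3)/(3*3**n) - factorial(n + 3)/3**n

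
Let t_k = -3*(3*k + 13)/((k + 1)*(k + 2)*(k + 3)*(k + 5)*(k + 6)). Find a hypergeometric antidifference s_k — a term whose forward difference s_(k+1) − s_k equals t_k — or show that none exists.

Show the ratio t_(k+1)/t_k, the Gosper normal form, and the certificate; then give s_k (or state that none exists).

Step 1: r(k) = (k + 1)*(k + 5)*(3*k + 16)/((k + 4)*(k + 7)*(3*k + 13)).
A = k + 1, B = k + 7, C = k**2 + 25*k/3 + 52/3.
Set up (k + 1)·f(k+1) − (k + 6)·f(k) − (k**2 + 25*k/3 + 52/3) = 0.
deg f ≤ 5 (via 1,1,2).
Coefficient equations give f(k) = k*(k + 3)*(k + 4)*(k**2 + 8*k + 17)/30.
R(k) = B(k−1)·f(k)/C(k) = k*(k + 3)*(k + 6)*(k**2 + 8*k + 17)/(10*(3*k + 13)); s_k = R·t_k = 3*k*(-k**2 - 8*k - 17)/(10*(k**3 + 8*k**2 + 17*k + 10)).
Δs = 3*(-3*k - 13)/(k**5 + 17*k**4 + 107*k**3 + 307*k**2 + 396*k + 180), as required.

s_k = 3*k*(-k**2 - 8*k - 17)/(10*(k**3 + 8*k**2 + 17*k + 10))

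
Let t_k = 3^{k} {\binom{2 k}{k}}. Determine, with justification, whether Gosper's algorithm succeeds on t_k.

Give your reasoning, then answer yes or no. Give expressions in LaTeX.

Compute t_(k+1)/t_k: get 6*(2*k + 1)/(k + 1).
Take A(k)=12*k + 6, B(k)=k + 1, C(k)=1.
Solve (12*k + 6)·f(k+1) − (k)·f(k) = 1.
Degrees (1,1,0) ⇒ d ≤ -1.
deg f ≤ -1 is impossible — no certificate.

No — key equation has no polynomial f.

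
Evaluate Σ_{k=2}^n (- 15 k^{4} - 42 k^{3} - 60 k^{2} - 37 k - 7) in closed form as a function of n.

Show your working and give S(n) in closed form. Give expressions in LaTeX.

S(n) = - 3 n^{5} - 18 n^{4} - 46 n^{3} - 59 n^{2} - 35 n + 161

The ratio is (15*k**4 + 102*k**3 + 276*k**2 + 343*k + 161)/(15*k**4 + 42*k**3 + 60*k**2 + 37*k + 7).
A = 1, B = 1, C = k**4 + 14*k**3/5 + 4*k**2 + 37*k/15 + 7/15.
Need (1)·f(k+1) − (1)·f(k) = k**4 + 14*k**3/5 + 4*k**2 + 37*k/15 + 7/15.
From deg A=0, deg B=0, deg C=4: d=5.
Solve for f: f(k) = k*(3*k**4 + 3*k**3 + 4*k**2 - k - 2)/15 (degree 5 ≤ 5).
R(k) = B(k−1)·f(k)/C(k) = k*(3*k**4 + 3*k**3 + 4*k**2 - k - 2)/(15*k**4 + 42*k**3 + 60*k**2 + 37*k + 7); s_k = R·t_k = k*(-3*k**4 - 3*k**3 - 4*k**2 + k + 2).
Verify: -15*k**4 - 42*k**3 - 60*k**2 - 37*k - 7 matches t_k.
Σ_(k=2)^n t_k = s_(n+1) − s_(2) = (-3*n**5 - 18*n**4 - 46*n**3 - 59*n**2 - 35*n - 7) − (-168), i.e. -3*n**5 - 18*n**4 - 46*n**3 - 59*n**2 - 35*n + 161.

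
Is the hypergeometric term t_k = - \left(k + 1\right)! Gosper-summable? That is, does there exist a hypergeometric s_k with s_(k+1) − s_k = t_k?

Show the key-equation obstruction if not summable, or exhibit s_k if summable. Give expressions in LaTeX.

Ratio r(k) = k + 2.
Factor: A=k + 2; B=1; C=1.
f must satisfy (k + 2)·f(k+1) − (1)·f(k) = 1.
d = -1 from the (1,0,0) case.
Negative degree bound (-1): no f exists, t_k not Gosper-summable.

No — negative degree bound, so no certificate f.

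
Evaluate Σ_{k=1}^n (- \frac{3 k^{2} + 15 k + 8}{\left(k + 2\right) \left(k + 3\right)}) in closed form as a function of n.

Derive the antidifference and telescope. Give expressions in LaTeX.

The ratio is (k + 2)*(15*k + 3*(k + 1)**2 + 23)/((k + 4)*(3*k**2 + 15*k + 8)).
A = k + 2, B = k + 4, C = k**2 + 5*k + 8/3.
f must satisfy (k + 2)·f(k+1) − (k + 3)·f(k) = k**2 + 5*k + 8/3.
deg f ≤ 2 (via 1,1,2).
A polynomial solution: f(k) = k*(3*k + 1)/3.
So s_k = (B(k−1)f/C)·t_k = (k*(k + 3)*(3*k + 1)/(3*k**2 + 15*k + 8))·t_k = k*(-3*k - 1)/(k + 2).
Verify: (-3*k**2 - 15*k - 8)/(k**2 + 5*k + 6) matches t_k.
Telescope: S(n) = s_(n+1) − s_(1) = (-3*n**2 - 7*n - 4)/(n + 3) − (-4/3) = n*(-9*n - 17)/(3*(n + 3)).

S(n) = \frac{n \left(- 9 n - 17\right)}{3 \left(n + 3\right)}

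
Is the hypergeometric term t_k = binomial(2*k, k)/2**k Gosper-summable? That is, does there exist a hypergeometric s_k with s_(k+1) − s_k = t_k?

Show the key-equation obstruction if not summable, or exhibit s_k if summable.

t_(k+1)/t_k = (2*k + 1)/(k + 1).
So A=2*k + 1 and B=k + 1, with C=1.
Set up (2*k + 1)·f(k+1) − (k)·f(k) − (1) = 0.
d = -1 from the (1,1,0) case.
Bound -1 < 0, so the key equation has no polynomial solution.

No; the degree bound rules out any f.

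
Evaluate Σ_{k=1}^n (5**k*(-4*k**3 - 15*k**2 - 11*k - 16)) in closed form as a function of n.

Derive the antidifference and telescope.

Step 1: r(k) = 5*(4*k**3 + 27*k**2 + 53*k + 46)/(4*k**3 + 15*k**2 + 11*k + 16).
So A=5 and B=1, with C=k**3 + 15*k**2/4 + 11*k/4 + 4.
Key eq: (5)·f(k+1) = (1)·f(k) + (k**3 + 15*k**2/4 + 11*k/4 + 4).
From deg A=0, deg B=0, deg C=3: d=3.
Match coefficients ⇒ f(k) = (k**3 - k + 4)/4.
R(k) = B(k−1)·f(k)/C(k) = (k**3 - k + 4)/(4*k**3 + 15*k**2 + 11*k + 16); s_k = R·t_k = 5**k*(-k**3 + k - 4).
Δs = 5**k*(k**3 + 4*k - 5*(k + 1)**3 - 11), as required.
Telescope: S(n) = s_(n+1) − s_(1) = 5**(n + 1)*(-n**3 - 3*n**2 - 2*n - 4) − (-20) = -5*5**n*n**3 - 15*5**n*n**2 - 10*5**n*n - 20*5**n + 20.

S(n) = -5*5**n*n**3 - 15*5**n*n**2 - 10*5**n*n - 20*5**n + 20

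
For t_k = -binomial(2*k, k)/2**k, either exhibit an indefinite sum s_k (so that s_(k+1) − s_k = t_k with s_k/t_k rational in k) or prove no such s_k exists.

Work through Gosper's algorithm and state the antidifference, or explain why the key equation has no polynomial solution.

not Gosper-summable; s_k does not exist

The ratio is (2*k + 1)/(k + 1).
Take A(k)=2*k + 1, B(k)=k + 1, C(k)=1.
Solve (2*k + 1)·f(k+1) − (k)·f(k) = 1.
Bound: deg f ≤ -1.
Negative degree bound (-1): no f exists, t_k not Gosper-summable.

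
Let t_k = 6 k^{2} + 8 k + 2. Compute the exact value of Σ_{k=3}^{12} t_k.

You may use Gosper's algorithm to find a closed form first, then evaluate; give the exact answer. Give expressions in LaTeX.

Σ = 4490

The ratio is (3*k**2 + 10*k + 8)/(3*k**2 + 4*k + 1).
Take A(k)=1, B(k)=1, C(k)=k**2 + 4*k/3 + 1/3.
Set up (1)·f(k+1) − (1)·f(k) − (k**2 + 4*k/3 + 1/3) = 0.
d = 3 from the (0,0,2) case.
A polynomial solution: f(k) = k*(k + 1)*(2*k - 1)/6.
So s_k = (B(k−1)f/C)·t_k = (k*(2*k - 1)/(2*(3*k + 1)))·t_k = k*(2*k**2 + k - 1).
Δs = 6*k**2 + 8*k + 2, as required.
Σ_(k=3)^(12) t_k = s_(13) − s_(3) = 4550 − (60) = 4490.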